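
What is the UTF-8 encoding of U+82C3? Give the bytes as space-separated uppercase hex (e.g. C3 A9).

U+82C3 = 0x82C3 = 33475 decimal. In range U+0800–U+FFFF → 3-byte form: 1110xxxx 10xxxxxx 10xxxxxx.
Binary (16 bits): 1000001011000011.
Split 4+6+6: 1000 | 001011 | 000011.
Byte 1: 11101000 = 0xE8.
Byte 2: 10001011 = 0x8B.
Byte 3: 10000011 = 0x83.

E8 8B 83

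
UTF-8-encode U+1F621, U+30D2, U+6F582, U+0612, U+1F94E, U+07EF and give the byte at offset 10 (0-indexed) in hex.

U+1F621 → 4-byte form F0 9F 98 A1 at offsets 0–3.
U+30D2 → 3-byte form E3 83 92 at offsets 4–6.
U+6F582 → 4-byte form F1 AF 96 82 at offsets 7–10.
Offset 10 falls in char 3's range; it's byte 4 of F1 AF 96 82 = 0x82.

0x82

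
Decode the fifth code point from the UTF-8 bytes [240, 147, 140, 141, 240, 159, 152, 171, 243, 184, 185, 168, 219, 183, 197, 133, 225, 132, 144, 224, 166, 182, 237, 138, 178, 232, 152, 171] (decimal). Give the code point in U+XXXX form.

U+0145

Offset 0: leading byte 0xF0 = 11110000 → 4-byte char #1 = F0 93 8C 8D.
Offset 4: leading byte 0xF0 = 11110000 → 4-byte char #2 = F0 9F 98 AB.
Offset 8: leading byte 0xF3 = 11110011 → 4-byte char #3 = F3 B8 B9 A8.
Offset 12: leading byte 0xDB = 11011011 → 2-byte char #4 = DB B7.
Offset 14: leading byte 0xC5 = 11000101 → 2-byte char #5 = C5 85.
Leading byte 0xC5 = 11000101 matches 110xxxxx → 2-byte sequence.
Byte 1: 0xC5 = 11000101, payload 00101 (5 bits).
Byte 2: 0x85 = 10000101 (10xxxxxx ✓), payload 000101.
Concatenate: 00101000101 = 0x145 (11 bits → U+0145).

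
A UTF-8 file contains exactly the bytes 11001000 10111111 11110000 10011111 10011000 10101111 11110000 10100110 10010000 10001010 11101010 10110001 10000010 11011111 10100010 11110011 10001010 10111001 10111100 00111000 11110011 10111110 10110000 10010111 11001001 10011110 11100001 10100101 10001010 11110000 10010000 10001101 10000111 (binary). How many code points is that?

11

Byte at offset 0: 0xC8 = 11001000 → 2-byte char (#1). Advance 2.
Byte at offset 2: 0xF0 = 11110000 → 4-byte char (#2). Advance 4.
Byte at offset 6: 0xF0 = 11110000 → 4-byte char (#3). Advance 4.
Byte at offset 10: 0xEA = 11101010 → 3-byte char (#4). Advance 3.
Byte at offset 13: 0xDF = 11011111 → 2-byte char (#5). Advance 2.
Byte at offset 15: 0xF3 = 11110011 → 4-byte char (#6). Advance 4.
Byte at offset 19: 0x38 = 00111000 → 1-byte char (#7). Advance 1.
Byte at offset 20: 0xF3 = 11110011 → 4-byte char (#8). Advance 4.
Byte at offset 24: 0xC9 = 11001001 → 2-byte char (#9). Advance 2.
Byte at offset 26: 0xE1 = 11100001 → 3-byte char (#10). Advance 3.
Byte at offset 29: 0xF0 = 11110000 → 4-byte char (#11). Advance 4.
Reached end at offset 33 after 11 code points.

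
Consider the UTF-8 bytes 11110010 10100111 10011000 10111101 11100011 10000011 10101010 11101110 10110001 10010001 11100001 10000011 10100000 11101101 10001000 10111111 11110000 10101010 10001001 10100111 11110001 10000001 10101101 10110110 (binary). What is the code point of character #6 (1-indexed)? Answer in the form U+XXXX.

Offset 0: leading byte 0xF2 = 11110010 → 4-byte char #1 = F2 A7 98 BD.
Offset 4: leading byte 0xE3 = 11100011 → 3-byte char #2 = E3 83 AA.
Offset 7: leading byte 0xEE = 11101110 → 3-byte char #3 = EE B1 91.
Offset 10: leading byte 0xE1 = 11100001 → 3-byte char #4 = E1 83 A0.
Offset 13: leading byte 0xED = 11101101 → 3-byte char #5 = ED 88 BF.
Offset 16: leading byte 0xF0 = 11110000 → 4-byte char #6 = F0 AA 89 A7.
Leading byte 0xF0 = 11110000 matches 11110xxx → 4-byte sequence.
Byte 1: 0xF0 = 11110000, payload 000 (3 bits).
Byte 2: 0xAA = 10101010 (10xxxxxx ✓), payload 101010.
Byte 3: 0x89 = 10001001 (10xxxxxx ✓), payload 001001.
Byte 4: 0xA7 = 10100111 (10xxxxxx ✓), payload 100111.
Concatenate: 000101010001001100111 = 0x2A267 (21 bits → U+2A267).

U+2A267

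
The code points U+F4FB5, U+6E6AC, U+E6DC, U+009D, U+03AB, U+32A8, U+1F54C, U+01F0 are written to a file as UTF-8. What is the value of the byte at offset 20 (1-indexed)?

0x9F

1-indexed offset 20 is 0-indexed offset 19.
U+F4FB5 → 4-byte form F3 B4 BE B5 at offsets 0–3.
U+6E6AC → 4-byte form F1 AE 9A AC at offsets 4–7.
U+E6DC → 3-byte form EE 9B 9C at offsets 8–10.
U+009D → 2-byte form C2 9D at offsets 11–12.
U+03AB → 2-byte form CE AB at offsets 13–14.
U+32A8 → 3-byte form E3 8A A8 at offsets 15–17.
U+1F54C → 4-byte form F0 9F 95 8C at offsets 18–21.
Offset 19 falls in char 7's range; it's byte 2 of F0 9F 95 8C = 0x9F.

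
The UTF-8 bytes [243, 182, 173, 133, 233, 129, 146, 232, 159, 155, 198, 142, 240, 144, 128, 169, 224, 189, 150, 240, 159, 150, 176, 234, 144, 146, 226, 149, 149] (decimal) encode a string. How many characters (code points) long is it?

9

Byte at offset 0: 0xF3 = 11110011 → 4-byte char (#1). Advance 4.
Byte at offset 4: 0xE9 = 11101001 → 3-byte char (#2). Advance 3.
Byte at offset 7: 0xE8 = 11101000 → 3-byte char (#3). Advance 3.
Byte at offset 10: 0xC6 = 11000110 → 2-byte char (#4). Advance 2.
Byte at offset 12: 0xF0 = 11110000 → 4-byte char (#5). Advance 4.
Byte at offset 16: 0xE0 = 11100000 → 3-byte char (#6). Advance 3.
Byte at offset 19: 0xF0 = 11110000 → 4-byte char (#7). Advance 4.
Byte at offset 23: 0xEA = 11101010 → 3-byte char (#8). Advance 3.
Byte at offset 26: 0xE2 = 11100010 → 3-byte char (#9). Advance 3.
Reached end at offset 29 after 9 code points.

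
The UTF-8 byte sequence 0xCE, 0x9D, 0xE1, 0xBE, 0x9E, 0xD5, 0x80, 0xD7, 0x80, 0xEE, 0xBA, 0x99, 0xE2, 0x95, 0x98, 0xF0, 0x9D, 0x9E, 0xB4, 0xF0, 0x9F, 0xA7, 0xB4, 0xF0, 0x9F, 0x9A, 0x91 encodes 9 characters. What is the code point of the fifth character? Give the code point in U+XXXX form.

Offset 0: leading byte 0xCE = 11001110 → 2-byte char #1 = CE 9D.
Offset 2: leading byte 0xE1 = 11100001 → 3-byte char #2 = E1 BE 9E.
Offset 5: leading byte 0xD5 = 11010101 → 2-byte char #3 = D5 80.
Offset 7: leading byte 0xD7 = 11010111 → 2-byte char #4 = D7 80.
Offset 9: leading byte 0xEE = 11101110 → 3-byte char #5 = EE BA 99.
Leading byte 0xEE = 11101110 matches 1110xxxx → 3-byte sequence.
Byte 1: 0xEE = 11101110, payload 1110 (4 bits).
Byte 2: 0xBA = 10111010 (10xxxxxx ✓), payload 111010.
Byte 3: 0x99 = 10011001 (10xxxxxx ✓), payload 011001.
Concatenate: 1110111010011001 = 0xEE99 (16 bits → U+EE99).

U+EE99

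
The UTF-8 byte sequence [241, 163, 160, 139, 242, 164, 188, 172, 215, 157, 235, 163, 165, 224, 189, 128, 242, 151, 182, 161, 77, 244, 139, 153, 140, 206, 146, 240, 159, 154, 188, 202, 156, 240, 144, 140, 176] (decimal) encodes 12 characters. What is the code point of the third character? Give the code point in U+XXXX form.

Offset 0: leading byte 0xF1 = 11110001 → 4-byte char #1 = F1 A3 A0 8B.
Offset 4: leading byte 0xF2 = 11110010 → 4-byte char #2 = F2 A4 BC AC.
Offset 8: leading byte 0xD7 = 11010111 → 2-byte char #3 = D7 9D.
Leading byte 0xD7 = 11010111 matches 110xxxxx → 2-byte sequence.
Byte 1: 0xD7 = 11010111, payload 10111 (5 bits).
Byte 2: 0x9D = 10011101 (10xxxxxx ✓), payload 011101.
Concatenate: 10111011101 = 0x5DD (11 bits → U+05DD).

U+05DD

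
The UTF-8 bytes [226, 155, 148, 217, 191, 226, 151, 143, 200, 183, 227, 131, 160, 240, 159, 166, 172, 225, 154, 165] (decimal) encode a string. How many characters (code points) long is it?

Byte at offset 0: 0xE2 = 11100010 → 3-byte char (#1). Advance 3.
Byte at offset 3: 0xD9 = 11011001 → 2-byte char (#2). Advance 2.
Byte at offset 5: 0xE2 = 11100010 → 3-byte char (#3). Advance 3.
Byte at offset 8: 0xC8 = 11001000 → 2-byte char (#4). Advance 2.
Byte at offset 10: 0xE3 = 11100011 → 3-byte char (#5). Advance 3.
Byte at offset 13: 0xF0 = 11110000 → 4-byte char (#6). Advance 4.
Byte at offset 17: 0xE1 = 11100001 → 3-byte char (#7). Advance 3.
Reached end at offset 20 after 7 code points.

7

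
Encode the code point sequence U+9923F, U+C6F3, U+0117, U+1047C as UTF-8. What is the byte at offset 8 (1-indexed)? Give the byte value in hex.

1-indexed offset 8 is 0-indexed offset 7.
U+9923F → 4-byte form F2 99 88 BF at offsets 0–3.
U+C6F3 → 3-byte form EC 9B B3 at offsets 4–6.
U+0117 → 2-byte form C4 97 at offsets 7–8.
Offset 7 falls in char 3's range; it's byte 1 of C4 97 = 0xC4.

0xC4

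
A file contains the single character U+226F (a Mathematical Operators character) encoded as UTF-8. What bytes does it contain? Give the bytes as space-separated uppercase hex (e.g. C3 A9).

U+226F = 0x226F = 8815 decimal. In range U+0800–U+FFFF → 3-byte form: 1110xxxx 10xxxxxx 10xxxxxx.
Binary (16 bits): 0010001001101111.
Split 4+6+6: 0010 | 001001 | 101111.
Byte 1: 11100010 = 0xE2.
Byte 2: 10001001 = 0x89.
Byte 3: 10101111 = 0xAF.

E2 89 AF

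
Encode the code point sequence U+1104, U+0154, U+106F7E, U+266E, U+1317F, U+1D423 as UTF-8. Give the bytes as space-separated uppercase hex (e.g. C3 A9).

E1 84 84 C5 94 F4 86 BD BE E2 99 AE F0 93 85 BF F0 9D 90 A3

U+1104: 3-byte form → E1 84 84.
U+0154: 2-byte form → C5 94.
U+106F7E: 4-byte form → F4 86 BD BE.
U+266E: 3-byte form → E2 99 AE.
U+1317F: 4-byte form → F0 93 85 BF.
U+1D423: 4-byte form → F0 9D 90 A3.
Concatenated (20 bytes): E1 84 84 C5 94 F4 86 BD BE E2 99 AE F0 93 85 BF F0 9D 90 A3.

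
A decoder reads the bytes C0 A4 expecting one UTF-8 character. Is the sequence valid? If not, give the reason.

invalid (overlong encoding)

Leading byte 0xC0 = 11000000 → 2-byte form.
Continuation bytes all match 10xxxxxx. Payload decodes to 0x24.
But 0x24 < 0x80, the minimum for a 2-byte sequence — this is an overlong encoding.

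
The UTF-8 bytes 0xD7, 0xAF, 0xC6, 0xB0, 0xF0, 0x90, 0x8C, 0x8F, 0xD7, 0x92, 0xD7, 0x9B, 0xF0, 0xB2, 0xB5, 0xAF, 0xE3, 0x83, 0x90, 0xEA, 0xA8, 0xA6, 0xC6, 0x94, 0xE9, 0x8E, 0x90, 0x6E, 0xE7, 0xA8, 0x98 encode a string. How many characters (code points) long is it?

Byte at offset 0: 0xD7 = 11010111 → 2-byte char (#1). Advance 2.
Byte at offset 2: 0xC6 = 11000110 → 2-byte char (#2). Advance 2.
Byte at offset 4: 0xF0 = 11110000 → 4-byte char (#3). Advance 4.
Byte at offset 8: 0xD7 = 11010111 → 2-byte char (#4). Advance 2.
Byte at offset 10: 0xD7 = 11010111 → 2-byte char (#5). Advance 2.
Byte at offset 12: 0xF0 = 11110000 → 4-byte char (#6). Advance 4.
Byte at offset 16: 0xE3 = 11100011 → 3-byte char (#7). Advance 3.
Byte at offset 19: 0xEA = 11101010 → 3-byte char (#8). Advance 3.
Byte at offset 22: 0xC6 = 11000110 → 2-byte char (#9). Advance 2.
Byte at offset 24: 0xE9 = 11101001 → 3-byte char (#10). Advance 3.
Byte at offset 27: 0x6E = 01101110 → 1-byte char (#11). Advance 1.
Byte at offset 28: 0xE7 = 11100111 → 3-byte char (#12). Advance 3.
Reached end at offset 31 after 12 code points.

12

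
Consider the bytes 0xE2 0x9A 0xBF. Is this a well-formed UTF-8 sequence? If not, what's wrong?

valid

Leading byte 0xE2 = 11100010 → 3-byte form.
Continuation bytes 0x9A=10011010, 0xBF=10111111 all match 10xxxxxx.
Decoded value 0x26BF is ≥ 0x800 (shortest form) and not a surrogate.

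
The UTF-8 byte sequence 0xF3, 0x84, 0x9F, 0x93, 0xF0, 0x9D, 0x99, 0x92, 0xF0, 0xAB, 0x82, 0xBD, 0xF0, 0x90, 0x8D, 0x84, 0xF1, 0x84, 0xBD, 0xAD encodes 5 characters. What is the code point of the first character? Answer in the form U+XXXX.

U+C47D3

Offset 0: leading byte 0xF3 = 11110011 → 4-byte char #1 = F3 84 9F 93.
Leading byte 0xF3 = 11110011 matches 11110xxx → 4-byte sequence.
Byte 1: 0xF3 = 11110011, payload 011 (3 bits).
Byte 2: 0x84 = 10000100 (10xxxxxx ✓), payload 000100.
Byte 3: 0x9F = 10011111 (10xxxxxx ✓), payload 011111.
Byte 4: 0x93 = 10010011 (10xxxxxx ✓), payload 010011.
Concatenate: 011000100011111010011 = 0xC47D3 (21 bits → U+C47D3).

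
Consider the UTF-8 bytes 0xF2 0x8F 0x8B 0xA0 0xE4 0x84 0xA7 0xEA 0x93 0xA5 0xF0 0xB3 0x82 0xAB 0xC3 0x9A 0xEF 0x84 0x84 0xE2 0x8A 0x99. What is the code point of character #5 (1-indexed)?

U+00DA

Offset 0: leading byte 0xF2 = 11110010 → 4-byte char #1 = F2 8F 8B A0.
Offset 4: leading byte 0xE4 = 11100100 → 3-byte char #2 = E4 84 A7.
Offset 7: leading byte 0xEA = 11101010 → 3-byte char #3 = EA 93 A5.
Offset 10: leading byte 0xF0 = 11110000 → 4-byte char #4 = F0 B3 82 AB.
Offset 14: leading byte 0xC3 = 11000011 → 2-byte char #5 = C3 9A.
Leading byte 0xC3 = 11000011 matches 110xxxxx → 2-byte sequence.
Byte 1: 0xC3 = 11000011, payload 00011 (5 bits).
Byte 2: 0x9A = 10011010 (10xxxxxx ✓), payload 011010.
Concatenate: 00011011010 = 0xDA (11 bits → U+00DA).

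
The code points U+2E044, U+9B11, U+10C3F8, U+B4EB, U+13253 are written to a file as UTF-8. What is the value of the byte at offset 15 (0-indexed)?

0x93

U+2E044 → 4-byte form F0 AE 81 84 at offsets 0–3.
U+9B11 → 3-byte form E9 AC 91 at offsets 4–6.
U+10C3F8 → 4-byte form F4 8C 8F B8 at offsets 7–10.
U+B4EB → 3-byte form EB 93 AB at offsets 11–13.
U+13253 → 4-byte form F0 93 89 93 at offsets 14–17.
Offset 15 falls in char 5's range; it's byte 2 of F0 93 89 93 = 0x93.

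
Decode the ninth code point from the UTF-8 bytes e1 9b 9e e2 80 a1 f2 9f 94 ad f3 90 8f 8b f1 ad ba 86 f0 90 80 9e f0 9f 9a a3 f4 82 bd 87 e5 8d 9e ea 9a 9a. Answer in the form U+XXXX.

Offset 0: leading byte 0xE1 = 11100001 → 3-byte char #1 = E1 9B 9E.
Offset 3: leading byte 0xE2 = 11100010 → 3-byte char #2 = E2 80 A1.
Offset 6: leading byte 0xF2 = 11110010 → 4-byte char #3 = F2 9F 94 AD.
Offset 10: leading byte 0xF3 = 11110011 → 4-byte char #4 = F3 90 8F 8B.
Offset 14: leading byte 0xF1 = 11110001 → 4-byte char #5 = F1 AD BA 86.
Offset 18: leading byte 0xF0 = 11110000 → 4-byte char #6 = F0 90 80 9E.
Offset 22: leading byte 0xF0 = 11110000 → 4-byte char #7 = F0 9F 9A A3.
Offset 26: leading byte 0xF4 = 11110100 → 4-byte char #8 = F4 82 BD 87.
Offset 30: leading byte 0xE5 = 11100101 → 3-byte char #9 = E5 8D 9E.
Leading byte 0xE5 = 11100101 matches 1110xxxx → 3-byte sequence.
Byte 1: 0xE5 = 11100101, payload 0101 (4 bits).
Byte 2: 0x8D = 10001101 (10xxxxxx ✓), payload 001101.
Byte 3: 0x9E = 10011110 (10xxxxxx ✓), payload 011110.
Concatenate: 0101001101011110 = 0x535E (16 bits → U+535E).

U+535E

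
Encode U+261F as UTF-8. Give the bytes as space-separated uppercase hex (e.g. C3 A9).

E2 98 9F

U+261F = 0x261F = 9759 decimal. In range U+0800–U+FFFF → 3-byte form: 1110xxxx 10xxxxxx 10xxxxxx.
Binary (16 bits): 0010011000011111.
Split 4+6+6: 0010 | 011000 | 011111.
Byte 1: 11100010 = 0xE2.
Byte 2: 10011000 = 0x98.
Byte 3: 10011111 = 0x9F.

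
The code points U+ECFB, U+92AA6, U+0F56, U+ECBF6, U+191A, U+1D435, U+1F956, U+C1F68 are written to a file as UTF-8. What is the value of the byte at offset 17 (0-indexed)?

0xF0

U+ECFB → 3-byte form EE B3 BB at offsets 0–2.
U+92AA6 → 4-byte form F2 92 AA A6 at offsets 3–6.
U+0F56 → 3-byte form E0 BD 96 at offsets 7–9.
U+ECBF6 → 4-byte form F3 AC AF B6 at offsets 10–13.
U+191A → 3-byte form E1 A4 9A at offsets 14–16.
U+1D435 → 4-byte form F0 9D 90 B5 at offsets 17–20.
Offset 17 falls in char 6's range; it's byte 1 of F0 9D 90 B5 = 0xF0.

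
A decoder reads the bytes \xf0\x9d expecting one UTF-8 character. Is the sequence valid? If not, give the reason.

invalid (sequence truncated)

Leading byte 0xF0 = 11110000 → 4-byte form, but only 2 bytes are present.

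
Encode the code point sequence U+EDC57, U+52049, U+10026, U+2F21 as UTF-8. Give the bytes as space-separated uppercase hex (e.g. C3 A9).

U+EDC57: 4-byte form → F3 AD B1 97.
U+52049: 4-byte form → F1 92 81 89.
U+10026: 4-byte form → F0 90 80 A6.
U+2F21: 3-byte form → E2 BC A1.
Concatenated (15 bytes): F3 AD B1 97 F1 92 81 89 F0 90 80 A6 E2 BC A1.

F3 AD B1 97 F1 92 81 89 F0 90 80 A6 E2 BC A1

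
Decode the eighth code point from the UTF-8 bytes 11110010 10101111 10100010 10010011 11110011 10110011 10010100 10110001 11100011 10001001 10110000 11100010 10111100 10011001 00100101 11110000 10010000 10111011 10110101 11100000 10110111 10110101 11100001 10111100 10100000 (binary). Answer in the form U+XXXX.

Offset 0: leading byte 0xF2 = 11110010 → 4-byte char #1 = F2 AF A2 93.
Offset 4: leading byte 0xF3 = 11110011 → 4-byte char #2 = F3 B3 94 B1.
Offset 8: leading byte 0xE3 = 11100011 → 3-byte char #3 = E3 89 B0.
Offset 11: leading byte 0xE2 = 11100010 → 3-byte char #4 = E2 BC 99.
Offset 14: leading byte 0x25 = 00100101 → 1-byte char #5 = 25.
Offset 15: leading byte 0xF0 = 11110000 → 4-byte char #6 = F0 90 BB B5.
Offset 19: leading byte 0xE0 = 11100000 → 3-byte char #7 = E0 B7 B5.
Offset 22: leading byte 0xE1 = 11100001 → 3-byte char #8 = E1 BC A0.
Leading byte 0xE1 = 11100001 matches 1110xxxx → 3-byte sequence.
Byte 1: 0xE1 = 11100001, payload 0001 (4 bits).
Byte 2: 0xBC = 10111100 (10xxxxxx ✓), payload 111100.
Byte 3: 0xA0 = 10100000 (10xxxxxx ✓), payload 100000.
Concatenate: 0001111100100000 = 0x1F20 (16 bits → U+1F20).

U+1F20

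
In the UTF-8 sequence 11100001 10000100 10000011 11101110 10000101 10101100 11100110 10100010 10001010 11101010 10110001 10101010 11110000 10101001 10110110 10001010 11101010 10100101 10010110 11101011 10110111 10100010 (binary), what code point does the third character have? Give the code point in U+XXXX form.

Offset 0: leading byte 0xE1 = 11100001 → 3-byte char #1 = E1 84 83.
Offset 3: leading byte 0xEE = 11101110 → 3-byte char #2 = EE 85 AC.
Offset 6: leading byte 0xE6 = 11100110 → 3-byte char #3 = E6 A2 8A.
Leading byte 0xE6 = 11100110 matches 1110xxxx → 3-byte sequence.
Byte 1: 0xE6 = 11100110, payload 0110 (4 bits).
Byte 2: 0xA2 = 10100010 (10xxxxxx ✓), payload 100010.
Byte 3: 0x8A = 10001010 (10xxxxxx ✓), payload 001010.
Concatenate: 0110100010001010 = 0x688A (16 bits → U+688A).

U+688A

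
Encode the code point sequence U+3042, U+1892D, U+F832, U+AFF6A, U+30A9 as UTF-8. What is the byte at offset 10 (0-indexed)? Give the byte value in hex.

0xF2

U+3042 → 3-byte form E3 81 82 at offsets 0–2.
U+1892D → 4-byte form F0 98 A4 AD at offsets 3–6.
U+F832 → 3-byte form EF A0 B2 at offsets 7–9.
U+AFF6A → 4-byte form F2 AF BD AA at offsets 10–13.
Offset 10 falls in char 4's range; it's byte 1 of F2 AF BD AA = 0xF2.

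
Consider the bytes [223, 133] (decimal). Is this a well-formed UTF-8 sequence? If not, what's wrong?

Leading byte 0xDF = 11011111 → 2-byte form.
Continuation bytes 0x85=10000101 all match 10xxxxxx.
Decoded value 0x7C5 is ≥ 0x80 (shortest form) and not a surrogate.

valid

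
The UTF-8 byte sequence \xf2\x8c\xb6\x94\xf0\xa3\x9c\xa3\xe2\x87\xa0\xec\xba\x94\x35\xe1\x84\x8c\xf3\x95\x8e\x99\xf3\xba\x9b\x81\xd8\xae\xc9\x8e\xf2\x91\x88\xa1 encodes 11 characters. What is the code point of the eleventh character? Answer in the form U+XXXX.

Offset 0: leading byte 0xF2 = 11110010 → 4-byte char #1 = F2 8C B6 94.
Offset 4: leading byte 0xF0 = 11110000 → 4-byte char #2 = F0 A3 9C A3.
Offset 8: leading byte 0xE2 = 11100010 → 3-byte char #3 = E2 87 A0.
Offset 11: leading byte 0xEC = 11101100 → 3-byte char #4 = EC BA 94.
Offset 14: leading byte 0x35 = 00110101 → 1-byte char #5 = 35.
Offset 15: leading byte 0xE1 = 11100001 → 3-byte char #6 = E1 84 8C.
Offset 18: leading byte 0xF3 = 11110011 → 4-byte char #7 = F3 95 8E 99.
Offset 22: leading byte 0xF3 = 11110011 → 4-byte char #8 = F3 BA 9B 81.
Offset 26: leading byte 0xD8 = 11011000 → 2-byte char #9 = D8 AE.
Offset 28: leading byte 0xC9 = 11001001 → 2-byte char #10 = C9 8E.
Offset 30: leading byte 0xF2 = 11110010 → 4-byte char #11 = F2 91 88 A1.
Leading byte 0xF2 = 11110010 matches 11110xxx → 4-byte sequence.
Byte 1: 0xF2 = 11110010, payload 010 (3 bits).
Byte 2: 0x91 = 10010001 (10xxxxxx ✓), payload 010001.
Byte 3: 0x88 = 10001000 (10xxxxxx ✓), payload 001000.
Byte 4: 0xA1 = 10100001 (10xxxxxx ✓), payload 100001.
Concatenate: 010010001001000100001 = 0x91221 (21 bits → U+91221).

U+91221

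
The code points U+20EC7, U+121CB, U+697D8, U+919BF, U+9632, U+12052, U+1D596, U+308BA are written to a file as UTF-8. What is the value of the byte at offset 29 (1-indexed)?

1-indexed offset 29 is 0-indexed offset 28.
U+20EC7 → 4-byte form F0 A0 BB 87 at offsets 0–3.
U+121CB → 4-byte form F0 92 87 8B at offsets 4–7.
U+697D8 → 4-byte form F1 A9 9F 98 at offsets 8–11.
U+919BF → 4-byte form F2 91 A6 BF at offsets 12–15.
U+9632 → 3-byte form E9 98 B2 at offsets 16–18.
U+12052 → 4-byte form F0 92 81 92 at offsets 19–22.
U+1D596 → 4-byte form F0 9D 96 96 at offsets 23–26.
U+308BA → 4-byte form F0 B0 A2 BA at offsets 27–30.
Offset 28 falls in char 8's range; it's byte 2 of F0 B0 A2 BA = 0xB0.

0xB0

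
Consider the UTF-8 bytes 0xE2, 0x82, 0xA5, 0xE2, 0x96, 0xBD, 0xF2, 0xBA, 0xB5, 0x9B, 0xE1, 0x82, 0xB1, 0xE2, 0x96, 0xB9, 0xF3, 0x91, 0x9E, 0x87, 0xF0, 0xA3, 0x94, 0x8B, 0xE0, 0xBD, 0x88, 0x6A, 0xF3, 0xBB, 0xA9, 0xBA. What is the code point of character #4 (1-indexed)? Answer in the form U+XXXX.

Offset 0: leading byte 0xE2 = 11100010 → 3-byte char #1 = E2 82 A5.
Offset 3: leading byte 0xE2 = 11100010 → 3-byte char #2 = E2 96 BD.
Offset 6: leading byte 0xF2 = 11110010 → 4-byte char #3 = F2 BA B5 9B.
Offset 10: leading byte 0xE1 = 11100001 → 3-byte char #4 = E1 82 B1.
Leading byte 0xE1 = 11100001 matches 1110xxxx → 3-byte sequence.
Byte 1: 0xE1 = 11100001, payload 0001 (4 bits).
Byte 2: 0x82 = 10000010 (10xxxxxx ✓), payload 000010.
Byte 3: 0xB1 = 10110001 (10xxxxxx ✓), payload 110001.
Concatenate: 0001000010110001 = 0x10B1 (16 bits → U+10B1).

U+10B1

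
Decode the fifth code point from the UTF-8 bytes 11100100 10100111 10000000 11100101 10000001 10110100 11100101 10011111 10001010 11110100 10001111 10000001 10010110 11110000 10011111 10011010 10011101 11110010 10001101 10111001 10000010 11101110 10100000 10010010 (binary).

U+1F69D

Offset 0: leading byte 0xE4 = 11100100 → 3-byte char #1 = E4 A7 80.
Offset 3: leading byte 0xE5 = 11100101 → 3-byte char #2 = E5 81 B4.
Offset 6: leading byte 0xE5 = 11100101 → 3-byte char #3 = E5 9F 8A.
Offset 9: leading byte 0xF4 = 11110100 → 4-byte char #4 = F4 8F 81 96.
Offset 13: leading byte 0xF0 = 11110000 → 4-byte char #5 = F0 9F 9A 9D.
Leading byte 0xF0 = 11110000 matches 11110xxx → 4-byte sequence.
Byte 1: 0xF0 = 11110000, payload 000 (3 bits).
Byte 2: 0x9F = 10011111 (10xxxxxx ✓), payload 011111.
Byte 3: 0x9A = 10011010 (10xxxxxx ✓), payload 011010.
Byte 4: 0x9D = 10011101 (10xxxxxx ✓), payload 011101.
Concatenate: 000011111011010011101 = 0x1F69D (21 bits → U+1F69D).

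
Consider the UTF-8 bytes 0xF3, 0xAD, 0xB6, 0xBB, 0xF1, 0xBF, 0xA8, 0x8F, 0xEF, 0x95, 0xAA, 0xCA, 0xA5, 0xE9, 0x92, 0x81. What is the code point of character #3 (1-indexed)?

U+F56A

Offset 0: leading byte 0xF3 = 11110011 → 4-byte char #1 = F3 AD B6 BB.
Offset 4: leading byte 0xF1 = 11110001 → 4-byte char #2 = F1 BF A8 8F.
Offset 8: leading byte 0xEF = 11101111 → 3-byte char #3 = EF 95 AA.
Leading byte 0xEF = 11101111 matches 1110xxxx → 3-byte sequence.
Byte 1: 0xEF = 11101111, payload 1111 (4 bits).
Byte 2: 0x95 = 10010101 (10xxxxxx ✓), payload 010101.
Byte 3: 0xAA = 10101010 (10xxxxxx ✓), payload 101010.
Concatenate: 1111010101101010 = 0xF56A (16 bits → U+F56A).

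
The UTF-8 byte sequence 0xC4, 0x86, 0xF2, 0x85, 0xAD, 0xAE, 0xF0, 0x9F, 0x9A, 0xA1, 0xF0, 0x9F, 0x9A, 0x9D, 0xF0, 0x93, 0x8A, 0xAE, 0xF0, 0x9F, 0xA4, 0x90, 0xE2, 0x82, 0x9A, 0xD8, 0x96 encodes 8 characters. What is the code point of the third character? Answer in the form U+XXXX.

Offset 0: leading byte 0xC4 = 11000100 → 2-byte char #1 = C4 86.
Offset 2: leading byte 0xF2 = 11110010 → 4-byte char #2 = F2 85 AD AE.
Offset 6: leading byte 0xF0 = 11110000 → 4-byte char #3 = F0 9F 9A A1.
Leading byte 0xF0 = 11110000 matches 11110xxx → 4-byte sequence.
Byte 1: 0xF0 = 11110000, payload 000 (3 bits).
Byte 2: 0x9F = 10011111 (10xxxxxx ✓), payload 011111.
Byte 3: 0x9A = 10011010 (10xxxxxx ✓), payload 011010.
Byte 4: 0xA1 = 10100001 (10xxxxxx ✓), payload 100001.
Concatenate: 000011111011010100001 = 0x1F6A1 (21 bits → U+1F6A1).

U+1F6A1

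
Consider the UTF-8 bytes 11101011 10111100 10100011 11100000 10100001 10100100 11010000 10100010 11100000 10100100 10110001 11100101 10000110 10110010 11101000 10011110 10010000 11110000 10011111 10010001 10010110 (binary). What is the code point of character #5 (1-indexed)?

U+51B2

Offset 0: leading byte 0xEB = 11101011 → 3-byte char #1 = EB BC A3.
Offset 3: leading byte 0xE0 = 11100000 → 3-byte char #2 = E0 A1 A4.
Offset 6: leading byte 0xD0 = 11010000 → 2-byte char #3 = D0 A2.
Offset 8: leading byte 0xE0 = 11100000 → 3-byte char #4 = E0 A4 B1.
Offset 11: leading byte 0xE5 = 11100101 → 3-byte char #5 = E5 86 B2.
Leading byte 0xE5 = 11100101 matches 1110xxxx → 3-byte sequence.
Byte 1: 0xE5 = 11100101, payload 0101 (4 bits).
Byte 2: 0x86 = 10000110 (10xxxxxx ✓), payload 000110.
Byte 3: 0xB2 = 10110010 (10xxxxxx ✓), payload 110010.
Concatenate: 0101000110110010 = 0x51B2 (16 bits → U+51B2).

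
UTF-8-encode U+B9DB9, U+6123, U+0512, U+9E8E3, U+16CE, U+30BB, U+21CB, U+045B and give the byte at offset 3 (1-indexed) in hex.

0xB6

1-indexed offset 3 is 0-indexed offset 2.
U+B9DB9 → 4-byte form F2 B9 B6 B9 at offsets 0–3.
Offset 2 falls in char 1's range; it's byte 3 of F2 B9 B6 B9 = 0xB6.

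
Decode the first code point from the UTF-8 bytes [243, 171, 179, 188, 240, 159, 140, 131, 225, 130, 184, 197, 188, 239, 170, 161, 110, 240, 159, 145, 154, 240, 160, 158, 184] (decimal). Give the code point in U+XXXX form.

U+EBCFC

Offset 0: leading byte 0xF3 = 11110011 → 4-byte char #1 = F3 AB B3 BC.
Leading byte 0xF3 = 11110011 matches 11110xxx → 4-byte sequence.
Byte 1: 0xF3 = 11110011, payload 011 (3 bits).
Byte 2: 0xAB = 10101011 (10xxxxxx ✓), payload 101011.
Byte 3: 0xB3 = 10110011 (10xxxxxx ✓), payload 110011.
Byte 4: 0xBC = 10111100 (10xxxxxx ✓), payload 111100.
Concatenate: 011101011110011111100 = 0xEBCFC (21 bits → U+EBCFC).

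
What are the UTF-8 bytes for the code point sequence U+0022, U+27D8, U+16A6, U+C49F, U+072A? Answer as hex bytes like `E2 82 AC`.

U+0022: 1-byte form → 22.
U+27D8: 3-byte form → E2 9F 98.
U+16A6: 3-byte form → E1 9A A6.
U+C49F: 3-byte form → EC 92 9F.
U+072A: 2-byte form → DC AA.
Concatenated (12 bytes): 22 E2 9F 98 E1 9A A6 EC 92 9F DC AA.

22 E2 9F 98 E1 9A A6 EC 92 9F DC AA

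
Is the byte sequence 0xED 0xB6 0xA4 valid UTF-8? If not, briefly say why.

Structurally a 3-byte sequence; payload = 0xDDA4.
But 0xDDA4 is in U+D800–U+DFFF, the surrogate range. Surrogates are not Unicode scalar values and are forbidden in UTF-8.

invalid (encodes a surrogate (U+D800–U+DFFF))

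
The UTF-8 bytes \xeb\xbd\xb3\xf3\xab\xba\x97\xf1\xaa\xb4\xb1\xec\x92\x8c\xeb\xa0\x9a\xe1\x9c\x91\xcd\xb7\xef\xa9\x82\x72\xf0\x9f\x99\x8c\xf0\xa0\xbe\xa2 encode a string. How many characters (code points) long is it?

11

Byte at offset 0: 0xEB = 11101011 → 3-byte char (#1). Advance 3.
Byte at offset 3: 0xF3 = 11110011 → 4-byte char (#2). Advance 4.
Byte at offset 7: 0xF1 = 11110001 → 4-byte char (#3). Advance 4.
Byte at offset 11: 0xEC = 11101100 → 3-byte char (#4). Advance 3.
Byte at offset 14: 0xEB = 11101011 → 3-byte char (#5). Advance 3.
Byte at offset 17: 0xE1 = 11100001 → 3-byte char (#6). Advance 3.
Byte at offset 20: 0xCD = 11001101 → 2-byte char (#7). Advance 2.
Byte at offset 22: 0xEF = 11101111 → 3-byte char (#8). Advance 3.
Byte at offset 25: 0x72 = 01110010 → 1-byte char (#9). Advance 1.
Byte at offset 26: 0xF0 = 11110000 → 4-byte char (#10). Advance 4.
Byte at offset 30: 0xF0 = 11110000 → 4-byte char (#11). Advance 4.
Reached end at offset 34 after 11 code points.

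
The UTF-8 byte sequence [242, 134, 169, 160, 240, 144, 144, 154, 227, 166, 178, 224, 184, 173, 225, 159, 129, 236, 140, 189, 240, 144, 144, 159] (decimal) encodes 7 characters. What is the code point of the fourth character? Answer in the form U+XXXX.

Offset 0: leading byte 0xF2 = 11110010 → 4-byte char #1 = F2 86 A9 A0.
Offset 4: leading byte 0xF0 = 11110000 → 4-byte char #2 = F0 90 90 9A.
Offset 8: leading byte 0xE3 = 11100011 → 3-byte char #3 = E3 A6 B2.
Offset 11: leading byte 0xE0 = 11100000 → 3-byte char #4 = E0 B8 AD.
Leading byte 0xE0 = 11100000 matches 1110xxxx → 3-byte sequence.
Byte 1: 0xE0 = 11100000, payload 0000 (4 bits).
Byte 2: 0xB8 = 10111000 (10xxxxxx ✓), payload 111000.
Byte 3: 0xAD = 10101101 (10xxxxxx ✓), payload 101101.
Concatenate: 0000111000101101 = 0xE2D (16 bits → U+0E2D).

U+0E2D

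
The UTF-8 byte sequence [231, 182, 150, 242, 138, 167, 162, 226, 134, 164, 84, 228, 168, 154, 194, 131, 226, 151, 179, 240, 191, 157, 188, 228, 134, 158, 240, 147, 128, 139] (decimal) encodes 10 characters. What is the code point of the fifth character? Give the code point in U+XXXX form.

U+4A1A

Offset 0: leading byte 0xE7 = 11100111 → 3-byte char #1 = E7 B6 96.
Offset 3: leading byte 0xF2 = 11110010 → 4-byte char #2 = F2 8A A7 A2.
Offset 7: leading byte 0xE2 = 11100010 → 3-byte char #3 = E2 86 A4.
Offset 10: leading byte 0x54 = 01010100 → 1-byte char #4 = 54.
Offset 11: leading byte 0xE4 = 11100100 → 3-byte char #5 = E4 A8 9A.
Leading byte 0xE4 = 11100100 matches 1110xxxx → 3-byte sequence.
Byte 1: 0xE4 = 11100100, payload 0100 (4 bits).
Byte 2: 0xA8 = 10101000 (10xxxxxx ✓), payload 101000.
Byte 3: 0x9A = 10011010 (10xxxxxx ✓), payload 011010.
Concatenate: 0100101000011010 = 0x4A1A (16 bits → U+4A1A).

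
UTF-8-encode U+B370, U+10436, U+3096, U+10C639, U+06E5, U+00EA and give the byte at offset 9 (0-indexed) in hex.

U+B370 → 3-byte form EB 8D B0 at offsets 0–2.
U+10436 → 4-byte form F0 90 90 B6 at offsets 3–6.
U+3096 → 3-byte form E3 82 96 at offsets 7–9.
Offset 9 falls in char 3's range; it's byte 3 of E3 82 96 = 0x96.

0x96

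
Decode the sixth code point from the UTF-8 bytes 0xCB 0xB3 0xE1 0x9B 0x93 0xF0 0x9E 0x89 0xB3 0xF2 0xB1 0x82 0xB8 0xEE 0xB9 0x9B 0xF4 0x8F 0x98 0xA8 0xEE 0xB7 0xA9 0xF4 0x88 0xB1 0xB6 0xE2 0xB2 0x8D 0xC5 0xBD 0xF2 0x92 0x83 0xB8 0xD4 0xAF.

Offset 0: leading byte 0xCB = 11001011 → 2-byte char #1 = CB B3.
Offset 2: leading byte 0xE1 = 11100001 → 3-byte char #2 = E1 9B 93.
Offset 5: leading byte 0xF0 = 11110000 → 4-byte char #3 = F0 9E 89 B3.
Offset 9: leading byte 0xF2 = 11110010 → 4-byte char #4 = F2 B1 82 B8.
Offset 13: leading byte 0xEE = 11101110 → 3-byte char #5 = EE B9 9B.
Offset 16: leading byte 0xF4 = 11110100 → 4-byte char #6 = F4 8F 98 A8.
Leading byte 0xF4 = 11110100 matches 11110xxx → 4-byte sequence.
Byte 1: 0xF4 = 11110100, payload 100 (3 bits).
Byte 2: 0x8F = 10001111 (10xxxxxx ✓), payload 001111.
Byte 3: 0x98 = 10011000 (10xxxxxx ✓), payload 011000.
Byte 4: 0xA8 = 10101000 (10xxxxxx ✓), payload 101000.
Concatenate: 100001111011000101000 = 0x10F628 (21 bits → U+10F628).

U+10F628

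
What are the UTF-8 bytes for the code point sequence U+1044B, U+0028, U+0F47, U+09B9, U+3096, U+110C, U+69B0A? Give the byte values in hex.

U+1044B: 4-byte form → F0 90 91 8B.
U+0028: 1-byte form → 28.
U+0F47: 3-byte form → E0 BD 87.
U+09B9: 3-byte form → E0 A6 B9.
U+3096: 3-byte form → E3 82 96.
U+110C: 3-byte form → E1 84 8C.
U+69B0A: 4-byte form → F1 A9 AC 8A.
Concatenated (21 bytes): F0 90 91 8B 28 E0 BD 87 E0 A6 B9 E3 82 96 E1 84 8C F1 A9 AC 8A.

F0 90 91 8B 28 E0 BD 87 E0 A6 B9 E3 82 96 E1 84 8C F1 A9 AC 8A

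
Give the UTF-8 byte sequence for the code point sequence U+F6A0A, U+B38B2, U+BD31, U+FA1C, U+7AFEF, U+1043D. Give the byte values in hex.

F3 B6 A8 8A F2 B3 A2 B2 EB B4 B1 EF A8 9C F1 BA BF AF F0 90 90 BD

U+F6A0A: 4-byte form → F3 B6 A8 8A.
U+B38B2: 4-byte form → F2 B3 A2 B2.
U+BD31: 3-byte form → EB B4 B1.
U+FA1C: 3-byte form → EF A8 9C.
U+7AFEF: 4-byte form → F1 BA BF AF.
U+1043D: 4-byte form → F0 90 90 BD.
Concatenated (22 bytes): F3 B6 A8 8A F2 B3 A2 B2 EB B4 B1 EF A8 9C F1 BA BF AF F0 90 90 BD.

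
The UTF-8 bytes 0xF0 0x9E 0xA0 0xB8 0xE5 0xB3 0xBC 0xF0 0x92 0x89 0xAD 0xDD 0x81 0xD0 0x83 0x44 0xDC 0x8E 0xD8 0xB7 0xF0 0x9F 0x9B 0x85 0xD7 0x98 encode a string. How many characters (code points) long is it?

Byte at offset 0: 0xF0 = 11110000 → 4-byte char (#1). Advance 4.
Byte at offset 4: 0xE5 = 11100101 → 3-byte char (#2). Advance 3.
Byte at offset 7: 0xF0 = 11110000 → 4-byte char (#3). Advance 4.
Byte at offset 11: 0xDD = 11011101 → 2-byte char (#4). Advance 2.
Byte at offset 13: 0xD0 = 11010000 → 2-byte char (#5). Advance 2.
Byte at offset 15: 0x44 = 01000100 → 1-byte char (#6). Advance 1.
Byte at offset 16: 0xDC = 11011100 → 2-byte char (#7). Advance 2.
Byte at offset 18: 0xD8 = 11011000 → 2-byte char (#8). Advance 2.
Byte at offset 20: 0xF0 = 11110000 → 4-byte char (#9). Advance 4.
Byte at offset 24: 0xD7 = 11010111 → 2-byte char (#10). Advance 2.
Reached end at offset 26 after 10 code points.

10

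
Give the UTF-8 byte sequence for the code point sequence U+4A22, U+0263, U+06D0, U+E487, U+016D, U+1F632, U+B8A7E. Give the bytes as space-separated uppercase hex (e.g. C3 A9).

E4 A8 A2 C9 A3 DB 90 EE 92 87 C5 AD F0 9F 98 B2 F2 B8 A9 BE

U+4A22: 3-byte form → E4 A8 A2.
U+0263: 2-byte form → C9 A3.
U+06D0: 2-byte form → DB 90.
U+E487: 3-byte form → EE 92 87.
U+016D: 2-byte form → C5 AD.
U+1F632: 4-byte form → F0 9F 98 B2.
U+B8A7E: 4-byte form → F2 B8 A9 BE.
Concatenated (20 bytes): E4 A8 A2 C9 A3 DB 90 EE 92 87 C5 AD F0 9F 98 B2 F2 B8 A9 BE.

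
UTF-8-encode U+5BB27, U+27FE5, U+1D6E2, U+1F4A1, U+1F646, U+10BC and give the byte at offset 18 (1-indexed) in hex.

1-indexed offset 18 is 0-indexed offset 17.
U+5BB27 → 4-byte form F1 9B AC A7 at offsets 0–3.
U+27FE5 → 4-byte form F0 A7 BF A5 at offsets 4–7.
U+1D6E2 → 4-byte form F0 9D 9B A2 at offsets 8–11.
U+1F4A1 → 4-byte form F0 9F 92 A1 at offsets 12–15.
U+1F646 → 4-byte form F0 9F 99 86 at offsets 16–19.
Offset 17 falls in char 5's range; it's byte 2 of F0 9F 99 86 = 0x9F.

0x9F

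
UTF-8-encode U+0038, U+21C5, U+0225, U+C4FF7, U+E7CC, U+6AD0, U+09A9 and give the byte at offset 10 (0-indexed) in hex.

U+0038 → 1-byte form 38 at offsets 0–0.
U+21C5 → 3-byte form E2 87 85 at offsets 1–3.
U+0225 → 2-byte form C8 A5 at offsets 4–5.
U+C4FF7 → 4-byte form F3 84 BF B7 at offsets 6–9.
U+E7CC → 3-byte form EE 9F 8C at offsets 10–12.
Offset 10 falls in char 5's range; it's byte 1 of EE 9F 8C = 0xEE.

0xEE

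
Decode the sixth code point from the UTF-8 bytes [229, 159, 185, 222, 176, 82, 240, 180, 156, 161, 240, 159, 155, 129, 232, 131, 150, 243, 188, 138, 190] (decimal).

U+80D6

Offset 0: leading byte 0xE5 = 11100101 → 3-byte char #1 = E5 9F B9.
Offset 3: leading byte 0xDE = 11011110 → 2-byte char #2 = DE B0.
Offset 5: leading byte 0x52 = 01010010 → 1-byte char #3 = 52.
Offset 6: leading byte 0xF0 = 11110000 → 4-byte char #4 = F0 B4 9C A1.
Offset 10: leading byte 0xF0 = 11110000 → 4-byte char #5 = F0 9F 9B 81.
Offset 14: leading byte 0xE8 = 11101000 → 3-byte char #6 = E8 83 96.
Leading byte 0xE8 = 11101000 matches 1110xxxx → 3-byte sequence.
Byte 1: 0xE8 = 11101000, payload 1000 (4 bits).
Byte 2: 0x83 = 10000011 (10xxxxxx ✓), payload 000011.
Byte 3: 0x96 = 10010110 (10xxxxxx ✓), payload 010110.
Concatenate: 1000000011010110 = 0x80D6 (16 bits → U+80D6).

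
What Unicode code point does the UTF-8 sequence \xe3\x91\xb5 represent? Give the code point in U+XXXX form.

U+3475

Leading byte 0xE3 = 11100011 matches 1110xxxx → 3-byte sequence.
Byte 1: 0xE3 = 11100011, payload 0011 (4 bits).
Byte 2: 0x91 = 10010001 (10xxxxxx ✓), payload 010001.
Byte 3: 0xB5 = 10110101 (10xxxxxx ✓), payload 110101.
Concatenate: 0011010001110101 = 0x3475 (16 bits → U+3475).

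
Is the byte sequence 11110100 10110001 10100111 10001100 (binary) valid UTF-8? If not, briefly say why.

invalid (encodes a value above U+10FFFF)

Leading byte 0xF4 = 11110100 → 4-byte form.
Payload = 0x1319CC, which exceeds U+10FFFF, the maximum Unicode code point. (Leading bytes F5–FF, or F4 followed by ≥ 0x90, are invalid.)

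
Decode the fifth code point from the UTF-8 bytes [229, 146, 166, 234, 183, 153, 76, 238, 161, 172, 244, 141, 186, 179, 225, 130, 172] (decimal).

U+10DEB3

Offset 0: leading byte 0xE5 = 11100101 → 3-byte char #1 = E5 92 A6.
Offset 3: leading byte 0xEA = 11101010 → 3-byte char #2 = EA B7 99.
Offset 6: leading byte 0x4C = 01001100 → 1-byte char #3 = 4C.
Offset 7: leading byte 0xEE = 11101110 → 3-byte char #4 = EE A1 AC.
Offset 10: leading byte 0xF4 = 11110100 → 4-byte char #5 = F4 8D BA B3.
Leading byte 0xF4 = 11110100 matches 11110xxx → 4-byte sequence.
Byte 1: 0xF4 = 11110100, payload 100 (3 bits).
Byte 2: 0x8D = 10001101 (10xxxxxx ✓), payload 001101.
Byte 3: 0xBA = 10111010 (10xxxxxx ✓), payload 111010.
Byte 4: 0xB3 = 10110011 (10xxxxxx ✓), payload 110011.
Concatenate: 100001101111010110011 = 0x10DEB3 (21 bits → U+10DEB3).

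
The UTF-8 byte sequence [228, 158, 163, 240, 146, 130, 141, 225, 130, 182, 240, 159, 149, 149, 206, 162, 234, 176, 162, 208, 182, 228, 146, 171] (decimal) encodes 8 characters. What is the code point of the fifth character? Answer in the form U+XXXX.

Offset 0: leading byte 0xE4 = 11100100 → 3-byte char #1 = E4 9E A3.
Offset 3: leading byte 0xF0 = 11110000 → 4-byte char #2 = F0 92 82 8D.
Offset 7: leading byte 0xE1 = 11100001 → 3-byte char #3 = E1 82 B6.
Offset 10: leading byte 0xF0 = 11110000 → 4-byte char #4 = F0 9F 95 95.
Offset 14: leading byte 0xCE = 11001110 → 2-byte char #5 = CE A2.
Leading byte 0xCE = 11001110 matches 110xxxxx → 2-byte sequence.
Byte 1: 0xCE = 11001110, payload 01110 (5 bits).
Byte 2: 0xA2 = 10100010 (10xxxxxx ✓), payload 100010.
Concatenate: 01110100010 = 0x3A2 (11 bits → U+03A2).

U+03A2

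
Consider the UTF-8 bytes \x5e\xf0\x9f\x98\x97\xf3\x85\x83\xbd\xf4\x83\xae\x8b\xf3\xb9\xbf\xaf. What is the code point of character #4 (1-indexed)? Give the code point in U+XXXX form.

Offset 0: leading byte 0x5E = 01011110 → 1-byte char #1 = 5E.
Offset 1: leading byte 0xF0 = 11110000 → 4-byte char #2 = F0 9F 98 97.
Offset 5: leading byte 0xF3 = 11110011 → 4-byte char #3 = F3 85 83 BD.
Offset 9: leading byte 0xF4 = 11110100 → 4-byte char #4 = F4 83 AE 8B.
Leading byte 0xF4 = 11110100 matches 11110xxx → 4-byte sequence.
Byte 1: 0xF4 = 11110100, payload 100 (3 bits).
Byte 2: 0x83 = 10000011 (10xxxxxx ✓), payload 000011.
Byte 3: 0xAE = 10101110 (10xxxxxx ✓), payload 101110.
Byte 4: 0x8B = 10001011 (10xxxxxx ✓), payload 001011.
Concatenate: 100000011101110001011 = 0x103B8B (21 bits → U+103B8B).

U+103B8B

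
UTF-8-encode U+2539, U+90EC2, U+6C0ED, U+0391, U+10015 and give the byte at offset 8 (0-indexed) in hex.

0xAC

U+2539 → 3-byte form E2 94 B9 at offsets 0–2.
U+90EC2 → 4-byte form F2 90 BB 82 at offsets 3–6.
U+6C0ED → 4-byte form F1 AC 83 AD at offsets 7–10.
Offset 8 falls in char 3's range; it's byte 2 of F1 AC 83 AD = 0xAC.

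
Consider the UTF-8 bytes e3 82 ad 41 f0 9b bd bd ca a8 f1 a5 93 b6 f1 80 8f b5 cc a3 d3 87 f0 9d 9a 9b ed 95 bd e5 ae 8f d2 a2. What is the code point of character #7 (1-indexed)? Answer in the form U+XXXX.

U+0323

Offset 0: leading byte 0xE3 = 11100011 → 3-byte char #1 = E3 82 AD.
Offset 3: leading byte 0x41 = 01000001 → 1-byte char #2 = 41.
Offset 4: leading byte 0xF0 = 11110000 → 4-byte char #3 = F0 9B BD BD.
Offset 8: leading byte 0xCA = 11001010 → 2-byte char #4 = CA A8.
Offset 10: leading byte 0xF1 = 11110001 → 4-byte char #5 = F1 A5 93 B6.
Offset 14: leading byte 0xF1 = 11110001 → 4-byte char #6 = F1 80 8F B5.
Offset 18: leading byte 0xCC = 11001100 → 2-byte char #7 = CC A3.
Leading byte 0xCC = 11001100 matches 110xxxxx → 2-byte sequence.
Byte 1: 0xCC = 11001100, payload 01100 (5 bits).
Byte 2: 0xA3 = 10100011 (10xxxxxx ✓), payload 100011.
Concatenate: 01100100011 = 0x323 (11 bits → U+0323).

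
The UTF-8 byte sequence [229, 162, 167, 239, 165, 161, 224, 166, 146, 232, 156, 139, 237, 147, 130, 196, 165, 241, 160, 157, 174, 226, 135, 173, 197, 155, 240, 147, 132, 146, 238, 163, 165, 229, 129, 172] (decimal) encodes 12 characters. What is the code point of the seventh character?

Offset 0: leading byte 0xE5 = 11100101 → 3-byte char #1 = E5 A2 A7.
Offset 3: leading byte 0xEF = 11101111 → 3-byte char #2 = EF A5 A1.
Offset 6: leading byte 0xE0 = 11100000 → 3-byte char #3 = E0 A6 92.
Offset 9: leading byte 0xE8 = 11101000 → 3-byte char #4 = E8 9C 8B.
Offset 12: leading byte 0xED = 11101101 → 3-byte char #5 = ED 93 82.
Offset 15: leading byte 0xC4 = 11000100 → 2-byte char #6 = C4 A5.
Offset 17: leading byte 0xF1 = 11110001 → 4-byte char #7 = F1 A0 9D AE.
Leading byte 0xF1 = 11110001 matches 11110xxx → 4-byte sequence.
Byte 1: 0xF1 = 11110001, payload 001 (3 bits).
Byte 2: 0xA0 = 10100000 (10xxxxxx ✓), payload 100000.
Byte 3: 0x9D = 10011101 (10xxxxxx ✓), payload 011101.
Byte 4: 0xAE = 10101110 (10xxxxxx ✓), payload 101110.
Concatenate: 001100000011101101110 = 0x6076E (21 bits → U+6076E).

U+6076E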